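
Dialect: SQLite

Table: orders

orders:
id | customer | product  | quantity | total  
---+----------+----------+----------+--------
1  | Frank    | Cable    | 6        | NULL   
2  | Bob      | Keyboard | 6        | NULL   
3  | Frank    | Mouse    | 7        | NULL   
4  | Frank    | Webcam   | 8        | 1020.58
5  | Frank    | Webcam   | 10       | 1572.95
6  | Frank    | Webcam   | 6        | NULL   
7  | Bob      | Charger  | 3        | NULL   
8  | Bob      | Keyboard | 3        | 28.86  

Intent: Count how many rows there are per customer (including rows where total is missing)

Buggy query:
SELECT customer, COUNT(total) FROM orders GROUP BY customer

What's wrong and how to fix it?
Bug: COUNT(column) counts non-NULL values only; rows with NULL total aren't counted

Fix: Replace COUNT(total) with COUNT(*)

Corrected query:
SELECT customer, COUNT(*) FROM orders GROUP BY customer

Result:
customer | COUNT(*)
---------+---------
Bob      | 3       
Frank    | 5       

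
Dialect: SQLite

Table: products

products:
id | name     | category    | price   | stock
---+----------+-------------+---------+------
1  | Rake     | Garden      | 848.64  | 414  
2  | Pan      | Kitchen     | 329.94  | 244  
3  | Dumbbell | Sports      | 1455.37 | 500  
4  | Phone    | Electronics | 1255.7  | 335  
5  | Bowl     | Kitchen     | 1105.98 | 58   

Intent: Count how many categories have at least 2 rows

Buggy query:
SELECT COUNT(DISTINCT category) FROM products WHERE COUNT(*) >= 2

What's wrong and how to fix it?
Bug: WHERE filters individual rows, not groups, so a group-level COUNT is invalid there

Fix: Group first with HAVING COUNT(*) >= 2, then COUNT the resulting groups

Corrected query:
SELECT COUNT(*) FROM (SELECT category FROM products GROUP BY category HAVING COUNT(*) >= 2)

Result:
COUNT(*)
--------
1       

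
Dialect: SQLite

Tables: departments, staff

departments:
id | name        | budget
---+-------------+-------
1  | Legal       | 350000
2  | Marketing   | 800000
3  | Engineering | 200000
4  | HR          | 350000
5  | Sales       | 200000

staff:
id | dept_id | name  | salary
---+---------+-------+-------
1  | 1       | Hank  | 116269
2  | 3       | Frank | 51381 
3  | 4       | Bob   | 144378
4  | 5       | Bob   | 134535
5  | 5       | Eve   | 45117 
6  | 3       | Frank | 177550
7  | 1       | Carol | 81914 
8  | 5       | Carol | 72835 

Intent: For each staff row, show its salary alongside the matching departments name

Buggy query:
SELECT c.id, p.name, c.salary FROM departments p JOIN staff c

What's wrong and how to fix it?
Bug: Missing join condition: each staff row is matched to all departments rows instead of just its own

Fix: Specify the join condition linking the foreign key to the parent id

Corrected query:
SELECT c.id, p.name, c.salary FROM departments p JOIN staff c ON c.dept_id = p.id

Result:
id | name        | salary
---+-------------+-------
1  | Legal       | 116269
2  | Engineering | 51381 
3  | HR          | 144378
4  | Sales       | 134535
5  | Sales       | 45117 
6  | Engineering | 177550
7  | Legal       | 81914 
8  | Sales       | 72835 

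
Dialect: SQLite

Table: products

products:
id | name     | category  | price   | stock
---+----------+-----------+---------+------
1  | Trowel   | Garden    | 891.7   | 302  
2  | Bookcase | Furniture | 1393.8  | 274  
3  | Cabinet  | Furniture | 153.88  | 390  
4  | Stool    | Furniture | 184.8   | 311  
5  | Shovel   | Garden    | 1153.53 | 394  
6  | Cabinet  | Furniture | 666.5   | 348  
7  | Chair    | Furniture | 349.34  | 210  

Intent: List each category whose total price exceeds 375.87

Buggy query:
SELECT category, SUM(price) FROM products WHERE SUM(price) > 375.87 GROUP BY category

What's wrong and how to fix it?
Bug: WHERE runs before GROUP BY, so aggregates aren't available there

Fix: Use HAVING (which filters groups after aggregation) instead of WHERE

Corrected query:
SELECT category, SUM(price) FROM products GROUP BY category HAVING SUM(price) > 375.87

Result:
category  | SUM(price)
----------+-----------
Furniture | 2748.32   
Garden    | 2045.23   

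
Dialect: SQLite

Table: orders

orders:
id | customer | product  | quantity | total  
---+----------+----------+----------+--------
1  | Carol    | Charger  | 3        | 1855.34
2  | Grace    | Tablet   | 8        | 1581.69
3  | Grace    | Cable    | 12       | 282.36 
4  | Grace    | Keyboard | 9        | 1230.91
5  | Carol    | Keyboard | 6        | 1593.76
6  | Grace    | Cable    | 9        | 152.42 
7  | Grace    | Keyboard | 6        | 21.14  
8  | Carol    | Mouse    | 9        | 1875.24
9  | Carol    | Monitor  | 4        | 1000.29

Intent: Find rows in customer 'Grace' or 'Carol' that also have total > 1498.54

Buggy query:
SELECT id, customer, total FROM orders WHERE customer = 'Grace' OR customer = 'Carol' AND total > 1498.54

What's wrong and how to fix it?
Bug: AND binds tighter than OR, so this parses as customer = 'Grace' OR (customer = 'Carol' AND total > 1498.54)

Fix: Group the OR with parentheses (or use IN), then AND the threshold

Corrected query:
SELECT id, customer, total FROM orders WHERE (customer = 'Grace' OR customer = 'Carol') AND total > 1498.54

Result:
id | customer | total  
---+----------+--------
1  | Carol    | 1855.34
2  | Grace    | 1581.69
5  | Carol    | 1593.76
8  | Carol    | 1875.24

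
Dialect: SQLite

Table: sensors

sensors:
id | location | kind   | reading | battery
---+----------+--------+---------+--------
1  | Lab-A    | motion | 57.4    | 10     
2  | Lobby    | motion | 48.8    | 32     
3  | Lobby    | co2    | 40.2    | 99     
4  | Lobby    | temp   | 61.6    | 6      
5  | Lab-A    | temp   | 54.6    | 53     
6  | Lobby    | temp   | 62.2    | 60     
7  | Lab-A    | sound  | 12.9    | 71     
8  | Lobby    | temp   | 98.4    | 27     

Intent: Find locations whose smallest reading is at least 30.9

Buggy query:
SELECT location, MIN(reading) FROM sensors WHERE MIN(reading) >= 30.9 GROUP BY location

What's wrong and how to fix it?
Bug: MIN() in WHERE is a misuse of aggregate

Fix: Replace WHERE with HAVING after the GROUP BY

Corrected query:
SELECT location, MIN(reading) FROM sensors GROUP BY location HAVING MIN(reading) >= 30.9

Result:
location | MIN(reading)
---------+-------------
Lobby    | 40.2        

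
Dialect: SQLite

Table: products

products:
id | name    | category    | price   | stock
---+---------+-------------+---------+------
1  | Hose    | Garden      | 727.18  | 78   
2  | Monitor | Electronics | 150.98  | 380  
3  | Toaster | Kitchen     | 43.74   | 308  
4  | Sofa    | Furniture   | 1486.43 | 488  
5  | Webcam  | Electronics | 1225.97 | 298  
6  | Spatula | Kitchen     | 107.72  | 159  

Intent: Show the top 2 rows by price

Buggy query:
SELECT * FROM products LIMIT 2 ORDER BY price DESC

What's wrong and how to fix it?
Bug: LIMIT must come after ORDER BY

Fix: Swap the clauses: ORDER BY first, then LIMIT

Corrected query:
SELECT * FROM products ORDER BY price DESC LIMIT 2

Result:
id | name   | category    | price   | stock
---+--------+-------------+---------+------
4  | Sofa   | Furniture   | 1486.43 | 488  
5  | Webcam | Electronics | 1225.97 | 298  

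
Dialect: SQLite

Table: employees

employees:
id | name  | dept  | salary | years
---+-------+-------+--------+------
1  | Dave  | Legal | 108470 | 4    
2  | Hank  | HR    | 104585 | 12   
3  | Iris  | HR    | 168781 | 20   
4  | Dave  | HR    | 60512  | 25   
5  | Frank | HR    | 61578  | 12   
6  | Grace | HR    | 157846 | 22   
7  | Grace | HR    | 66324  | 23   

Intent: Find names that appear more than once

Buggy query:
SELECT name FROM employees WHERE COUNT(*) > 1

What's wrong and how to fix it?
Bug: WHERE can't reference COUNT(*); aggregates are computed after WHERE

Fix: Group first, then use HAVING for the count condition

Corrected query:
SELECT name FROM employees GROUP BY name HAVING COUNT(*) > 1

Result:
name 
-----
Dave 
Grace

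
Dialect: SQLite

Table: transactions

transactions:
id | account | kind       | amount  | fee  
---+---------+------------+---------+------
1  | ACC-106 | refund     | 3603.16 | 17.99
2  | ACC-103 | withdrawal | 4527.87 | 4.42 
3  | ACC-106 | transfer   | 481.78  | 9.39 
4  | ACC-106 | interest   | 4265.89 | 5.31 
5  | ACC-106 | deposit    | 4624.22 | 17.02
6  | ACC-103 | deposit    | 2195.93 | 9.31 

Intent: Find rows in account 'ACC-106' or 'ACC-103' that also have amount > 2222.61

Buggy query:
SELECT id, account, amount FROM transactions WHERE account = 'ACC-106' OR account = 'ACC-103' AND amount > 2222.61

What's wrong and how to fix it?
Bug: AND binds tighter than OR, so this parses as account = 'ACC-106' OR (account = 'ACC-103' AND amount > 2222.61)

Fix: Group the OR with parentheses (or use IN), then AND the threshold

Corrected query:
SELECT id, account, amount FROM transactions WHERE (account = 'ACC-106' OR account = 'ACC-103') AND amount > 2222.61

Result:
id | account | amount 
---+---------+--------
1  | ACC-106 | 3603.16
2  | ACC-103 | 4527.87
4  | ACC-106 | 4265.89
5  | ACC-106 | 4624.22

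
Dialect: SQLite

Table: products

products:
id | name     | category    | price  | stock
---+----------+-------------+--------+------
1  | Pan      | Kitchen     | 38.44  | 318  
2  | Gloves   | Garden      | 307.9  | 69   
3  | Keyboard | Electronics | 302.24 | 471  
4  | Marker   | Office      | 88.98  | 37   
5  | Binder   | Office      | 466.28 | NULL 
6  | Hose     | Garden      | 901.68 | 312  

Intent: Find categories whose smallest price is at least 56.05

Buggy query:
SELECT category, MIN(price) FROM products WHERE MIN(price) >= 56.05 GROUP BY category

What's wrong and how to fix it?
Bug: Aggregates like MIN are computed per group after WHERE runs

Fix: Replace WHERE with HAVING after the GROUP BY

Corrected query:
SELECT category, MIN(price) FROM products GROUP BY category HAVING MIN(price) >= 56.05

Result:
category    | MIN(price)
------------+-----------
Electronics | 302.24    
Garden      | 307.9     
Office      | 88.98     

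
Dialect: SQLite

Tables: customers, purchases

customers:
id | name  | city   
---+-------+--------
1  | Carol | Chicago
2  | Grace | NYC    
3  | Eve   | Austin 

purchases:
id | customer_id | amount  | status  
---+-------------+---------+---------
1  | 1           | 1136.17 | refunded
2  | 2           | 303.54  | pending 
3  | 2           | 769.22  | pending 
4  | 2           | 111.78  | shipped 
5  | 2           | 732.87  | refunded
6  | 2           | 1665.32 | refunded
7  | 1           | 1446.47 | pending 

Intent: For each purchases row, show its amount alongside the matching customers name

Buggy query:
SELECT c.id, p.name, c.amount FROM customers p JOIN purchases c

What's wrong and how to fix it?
Bug: Missing join condition: each purchases row is matched to all customers rows instead of just its own

Fix: Add ON c.customer_id = p.id to the JOIN

Corrected query:
SELECT c.id, p.name, c.amount FROM customers p JOIN purchases c ON c.customer_id = p.id

Result:
id | name  | amount 
---+-------+--------
1  | Carol | 1136.17
2  | Grace | 303.54 
3  | Grace | 769.22 
4  | Grace | 111.78 
5  | Grace | 732.87 
6  | Grace | 1665.32
7  | Carol | 1446.47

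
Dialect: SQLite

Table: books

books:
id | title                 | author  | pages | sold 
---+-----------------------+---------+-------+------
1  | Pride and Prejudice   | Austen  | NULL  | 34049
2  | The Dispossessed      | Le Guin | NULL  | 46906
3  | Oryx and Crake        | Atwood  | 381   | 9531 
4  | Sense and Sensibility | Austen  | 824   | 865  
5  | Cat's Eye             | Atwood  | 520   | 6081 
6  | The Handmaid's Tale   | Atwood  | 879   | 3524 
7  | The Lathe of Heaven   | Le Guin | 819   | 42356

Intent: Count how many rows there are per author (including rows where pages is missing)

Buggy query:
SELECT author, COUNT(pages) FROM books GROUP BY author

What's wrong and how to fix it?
Bug: COUNT(pages) skips NULLs, so groups with missing pages are undercounted

Fix: Use COUNT(*) to count all rows regardless of NULL

Corrected query:
SELECT author, COUNT(*) FROM books GROUP BY author

Result:
author  | COUNT(*)
--------+---------
Atwood  | 3       
Austen  | 2       
Le Guin | 2       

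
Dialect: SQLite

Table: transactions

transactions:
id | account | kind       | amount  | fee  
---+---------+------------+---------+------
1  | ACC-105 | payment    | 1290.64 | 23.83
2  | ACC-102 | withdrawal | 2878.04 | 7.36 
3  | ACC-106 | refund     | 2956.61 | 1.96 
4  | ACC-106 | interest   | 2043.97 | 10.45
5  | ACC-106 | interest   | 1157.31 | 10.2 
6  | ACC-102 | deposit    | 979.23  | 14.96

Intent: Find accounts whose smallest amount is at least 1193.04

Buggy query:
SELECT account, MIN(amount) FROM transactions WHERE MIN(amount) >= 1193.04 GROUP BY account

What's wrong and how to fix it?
Bug: Aggregates like MIN are computed per group after WHERE runs

Fix: Use HAVING for the per-group MIN condition

Corrected query:
SELECT account, MIN(amount) FROM transactions GROUP BY account HAVING MIN(amount) >= 1193.04

Result:
account | MIN(amount)
--------+------------
ACC-105 | 1290.64    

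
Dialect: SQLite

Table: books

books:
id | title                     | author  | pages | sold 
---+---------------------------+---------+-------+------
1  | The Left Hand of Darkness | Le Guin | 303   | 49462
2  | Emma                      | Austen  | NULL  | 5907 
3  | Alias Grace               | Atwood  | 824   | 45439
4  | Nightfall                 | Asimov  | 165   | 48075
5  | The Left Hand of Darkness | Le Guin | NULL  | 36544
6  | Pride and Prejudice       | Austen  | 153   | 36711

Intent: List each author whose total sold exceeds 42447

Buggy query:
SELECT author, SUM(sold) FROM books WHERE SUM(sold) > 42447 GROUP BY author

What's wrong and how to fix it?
Bug: WHERE runs before GROUP BY, so aggregates aren't available there

Fix: Use HAVING (which filters groups after aggregation) instead of WHERE

Corrected query:
SELECT author, SUM(sold) FROM books GROUP BY author HAVING SUM(sold) > 42447

Result:
author  | SUM(sold)
--------+----------
Asimov  | 48075    
Atwood  | 45439    
Austen  | 42618    
Le Guin | 86006    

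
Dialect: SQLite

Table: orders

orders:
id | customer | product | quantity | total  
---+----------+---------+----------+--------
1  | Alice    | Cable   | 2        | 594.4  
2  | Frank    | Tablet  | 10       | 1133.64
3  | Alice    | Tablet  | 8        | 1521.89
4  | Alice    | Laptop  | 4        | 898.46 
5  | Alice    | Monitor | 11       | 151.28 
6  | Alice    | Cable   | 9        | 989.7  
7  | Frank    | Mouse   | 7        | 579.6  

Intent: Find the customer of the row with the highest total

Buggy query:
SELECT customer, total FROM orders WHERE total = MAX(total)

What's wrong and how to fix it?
Bug: WHERE is evaluated per row; an aggregate over the whole table isn't defined there

Fix: Use a subquery: WHERE total = (SELECT MAX(total) FROM orders)

Corrected query:
SELECT customer, total FROM orders WHERE total = (SELECT MAX(total) FROM orders)

Result:
customer | total  
---------+--------
Alice    | 1521.89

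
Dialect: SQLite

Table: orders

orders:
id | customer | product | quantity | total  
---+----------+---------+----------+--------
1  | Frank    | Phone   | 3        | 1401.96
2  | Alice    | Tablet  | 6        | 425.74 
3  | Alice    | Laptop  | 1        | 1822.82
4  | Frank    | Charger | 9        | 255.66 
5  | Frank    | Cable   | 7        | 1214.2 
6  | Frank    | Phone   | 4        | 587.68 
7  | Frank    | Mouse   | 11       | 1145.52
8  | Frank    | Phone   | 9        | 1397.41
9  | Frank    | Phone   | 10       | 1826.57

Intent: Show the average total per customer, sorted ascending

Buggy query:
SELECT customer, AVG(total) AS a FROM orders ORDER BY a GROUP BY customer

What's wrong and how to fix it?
Bug: GROUP BY must precede ORDER BY

Fix: Reorder: SELECT … FROM … GROUP BY … ORDER BY …

Corrected query:
SELECT customer, AVG(total) AS a FROM orders GROUP BY customer ORDER BY a

Result:
customer | a          
---------+------------
Frank    | 1118.428571
Alice    | 1124.28    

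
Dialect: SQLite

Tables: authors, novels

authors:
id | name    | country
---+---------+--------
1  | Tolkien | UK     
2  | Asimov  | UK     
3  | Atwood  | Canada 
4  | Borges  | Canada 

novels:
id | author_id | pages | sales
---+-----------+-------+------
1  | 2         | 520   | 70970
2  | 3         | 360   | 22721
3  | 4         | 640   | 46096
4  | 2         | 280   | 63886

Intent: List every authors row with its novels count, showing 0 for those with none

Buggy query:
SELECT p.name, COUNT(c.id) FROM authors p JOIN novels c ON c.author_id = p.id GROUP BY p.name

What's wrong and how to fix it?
Bug: INNER JOIN drops authors rows that have no matching novels rows

Fix: Switch to LEFT JOIN to retain unmatched parent rows

Corrected query:
SELECT p.name, COUNT(c.id) FROM authors p LEFT JOIN novels c ON c.author_id = p.id GROUP BY p.name

Result:
name    | COUNT(c.id)
--------+------------
Asimov  | 2          
Atwood  | 1          
Borges  | 1          
Tolkien | 0          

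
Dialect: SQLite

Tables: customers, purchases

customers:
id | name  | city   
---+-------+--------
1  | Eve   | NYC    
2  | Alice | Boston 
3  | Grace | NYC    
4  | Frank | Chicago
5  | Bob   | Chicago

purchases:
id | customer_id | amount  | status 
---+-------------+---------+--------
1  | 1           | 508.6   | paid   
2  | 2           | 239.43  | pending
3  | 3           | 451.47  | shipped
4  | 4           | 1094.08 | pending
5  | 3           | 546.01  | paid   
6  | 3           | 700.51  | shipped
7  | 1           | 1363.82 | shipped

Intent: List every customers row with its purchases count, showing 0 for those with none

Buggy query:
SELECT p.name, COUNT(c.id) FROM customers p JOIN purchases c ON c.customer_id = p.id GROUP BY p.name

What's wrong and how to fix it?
Bug: An inner join excludes parents with zero children

Fix: Use LEFT JOIN so parents without children still appear (COUNT(c.id) gives 0)

Corrected query:
SELECT p.name, COUNT(c.id) FROM customers p LEFT JOIN purchases c ON c.customer_id = p.id GROUP BY p.name

Result:
name  | COUNT(c.id)
------+------------
Alice | 1          
Bob   | 0          
Eve   | 2          
Frank | 1          
Grace | 3          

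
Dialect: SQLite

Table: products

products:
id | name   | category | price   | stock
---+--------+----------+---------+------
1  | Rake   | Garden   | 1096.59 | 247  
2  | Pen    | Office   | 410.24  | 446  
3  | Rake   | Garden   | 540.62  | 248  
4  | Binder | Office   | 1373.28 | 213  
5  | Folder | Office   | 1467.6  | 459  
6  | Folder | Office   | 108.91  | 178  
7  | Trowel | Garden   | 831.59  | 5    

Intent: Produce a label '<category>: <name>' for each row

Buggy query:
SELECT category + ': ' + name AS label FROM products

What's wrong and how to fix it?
Bug: SQLite uses || for string concatenation; + coerces text to numbers (yielding 0)

Fix: Use the || operator for string concatenation

Corrected query:
SELECT category || ': ' || name AS label FROM products

Result:
label         
--------------
Garden: Rake  
Office: Pen   
Garden: Rake  
Office: Binder
Office: Folder
Office: Folder
Garden: Trowel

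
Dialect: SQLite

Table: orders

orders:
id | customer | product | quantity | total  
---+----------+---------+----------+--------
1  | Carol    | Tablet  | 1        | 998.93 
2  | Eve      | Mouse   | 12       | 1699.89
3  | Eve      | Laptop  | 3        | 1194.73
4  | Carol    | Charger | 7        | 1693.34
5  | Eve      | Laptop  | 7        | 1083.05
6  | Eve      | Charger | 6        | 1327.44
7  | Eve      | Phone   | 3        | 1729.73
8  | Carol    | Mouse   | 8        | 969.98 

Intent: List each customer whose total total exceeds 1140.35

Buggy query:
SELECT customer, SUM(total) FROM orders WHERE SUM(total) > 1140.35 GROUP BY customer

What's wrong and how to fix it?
Bug: SUM(total) is an aggregate, but WHERE filters rows before aggregation

Fix: Move the aggregate condition to a HAVING clause

Corrected query:
SELECT customer, SUM(total) FROM orders GROUP BY customer HAVING SUM(total) > 1140.35

Result:
customer | SUM(total)
---------+-----------
Carol    | 3662.25   
Eve      | 7034.84   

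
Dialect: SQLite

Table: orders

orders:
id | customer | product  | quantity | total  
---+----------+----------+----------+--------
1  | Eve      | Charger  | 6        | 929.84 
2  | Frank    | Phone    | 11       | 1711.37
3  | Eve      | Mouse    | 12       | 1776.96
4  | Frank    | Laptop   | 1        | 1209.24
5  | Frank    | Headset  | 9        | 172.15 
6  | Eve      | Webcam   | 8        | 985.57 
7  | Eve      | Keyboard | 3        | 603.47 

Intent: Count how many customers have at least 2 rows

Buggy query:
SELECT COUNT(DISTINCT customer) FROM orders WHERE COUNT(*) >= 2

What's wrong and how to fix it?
Bug: WHERE filters individual rows, not groups, so a group-level COUNT is invalid there

Fix: Use a subquery that GROUPs and filters with HAVING, then count its rows

Corrected query:
SELECT COUNT(*) FROM (SELECT customer FROM orders GROUP BY customer HAVING COUNT(*) >= 2)

Result:
COUNT(*)
--------
2       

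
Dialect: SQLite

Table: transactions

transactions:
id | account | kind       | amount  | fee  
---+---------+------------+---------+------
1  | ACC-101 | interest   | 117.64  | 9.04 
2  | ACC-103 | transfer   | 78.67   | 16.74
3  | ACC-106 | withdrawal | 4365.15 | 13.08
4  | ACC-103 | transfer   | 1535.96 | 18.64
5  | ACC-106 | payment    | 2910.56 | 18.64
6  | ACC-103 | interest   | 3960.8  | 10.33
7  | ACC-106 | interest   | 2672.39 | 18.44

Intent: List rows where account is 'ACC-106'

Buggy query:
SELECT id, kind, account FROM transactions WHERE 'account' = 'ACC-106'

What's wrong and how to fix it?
Bug: Single quotes denote string literals in SQL; the column name is being compared as a constant string

Fix: Remove the quotes around the column name (or use double quotes for an identifier)

Corrected query:
SELECT id, kind, account FROM transactions WHERE account = 'ACC-106'

Result:
id | kind       | account
---+------------+--------
3  | withdrawal | ACC-106
5  | payment    | ACC-106
7  | interest   | ACC-106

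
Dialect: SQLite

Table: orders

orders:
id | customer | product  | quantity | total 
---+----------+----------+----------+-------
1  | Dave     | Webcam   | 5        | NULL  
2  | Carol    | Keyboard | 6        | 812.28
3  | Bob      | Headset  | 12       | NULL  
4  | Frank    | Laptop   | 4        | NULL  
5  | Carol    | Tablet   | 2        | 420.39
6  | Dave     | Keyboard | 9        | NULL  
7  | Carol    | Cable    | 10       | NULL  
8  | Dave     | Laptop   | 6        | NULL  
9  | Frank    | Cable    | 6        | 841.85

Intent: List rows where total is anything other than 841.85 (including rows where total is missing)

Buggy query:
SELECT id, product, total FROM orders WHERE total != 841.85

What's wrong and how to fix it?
Bug: 'total != 841.85' is unknown when total is NULL, so NULL rows are silently excluded

Fix: Add an explicit OR total IS NULL to include the missing-value rows

Corrected query:
SELECT id, product, total FROM orders WHERE total != 841.85 OR total IS NULL

Result:
id | product  | total 
---+----------+-------
1  | Webcam   | NULL  
2  | Keyboard | 812.28
3  | Headset  | NULL  
4  | Laptop   | NULL  
5  | Tablet   | 420.39
6  | Keyboard | NULL  
7  | Cable    | NULL  
8  | Laptop   | NULL  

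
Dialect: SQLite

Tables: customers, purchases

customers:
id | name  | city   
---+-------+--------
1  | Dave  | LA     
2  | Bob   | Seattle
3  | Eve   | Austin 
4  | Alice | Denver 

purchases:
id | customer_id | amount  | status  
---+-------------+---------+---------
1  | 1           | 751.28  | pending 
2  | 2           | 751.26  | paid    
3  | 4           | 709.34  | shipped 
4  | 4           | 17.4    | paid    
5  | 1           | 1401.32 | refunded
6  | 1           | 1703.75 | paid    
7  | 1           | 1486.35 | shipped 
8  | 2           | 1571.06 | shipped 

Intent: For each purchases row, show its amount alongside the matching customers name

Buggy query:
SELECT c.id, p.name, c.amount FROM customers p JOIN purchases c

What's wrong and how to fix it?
Bug: Missing join condition: each purchases row is matched to all customers rows instead of just its own

Fix: Specify the join condition linking the foreign key to the parent id

Corrected query:
SELECT c.id, p.name, c.amount FROM customers p JOIN purchases c ON c.customer_id = p.id

Result:
id | name  | amount 
---+-------+--------
1  | Dave  | 751.28 
2  | Bob   | 751.26 
3  | Alice | 709.34 
4  | Alice | 17.4   
5  | Dave  | 1401.32
6  | Dave  | 1703.75
7  | Dave  | 1486.35
8  | Bob   | 1571.06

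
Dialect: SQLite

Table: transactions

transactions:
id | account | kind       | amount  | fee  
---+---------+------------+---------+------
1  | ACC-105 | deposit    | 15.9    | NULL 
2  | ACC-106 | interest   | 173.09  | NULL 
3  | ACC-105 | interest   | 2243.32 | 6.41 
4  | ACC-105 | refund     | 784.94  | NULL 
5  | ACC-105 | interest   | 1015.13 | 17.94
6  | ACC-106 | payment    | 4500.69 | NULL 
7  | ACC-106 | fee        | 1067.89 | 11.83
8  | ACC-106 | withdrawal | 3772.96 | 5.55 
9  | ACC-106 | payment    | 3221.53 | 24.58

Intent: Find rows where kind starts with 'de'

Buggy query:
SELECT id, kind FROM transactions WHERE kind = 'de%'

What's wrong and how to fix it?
Bug: '=' compares the literal string including the % character; pattern matching needs LIKE

Fix: Replace '=' with LIKE so 'de%' is treated as a pattern

Corrected query:
SELECT id, kind FROM transactions WHERE kind LIKE 'de%'

Result:
id | kind   
---+--------
1  | deposit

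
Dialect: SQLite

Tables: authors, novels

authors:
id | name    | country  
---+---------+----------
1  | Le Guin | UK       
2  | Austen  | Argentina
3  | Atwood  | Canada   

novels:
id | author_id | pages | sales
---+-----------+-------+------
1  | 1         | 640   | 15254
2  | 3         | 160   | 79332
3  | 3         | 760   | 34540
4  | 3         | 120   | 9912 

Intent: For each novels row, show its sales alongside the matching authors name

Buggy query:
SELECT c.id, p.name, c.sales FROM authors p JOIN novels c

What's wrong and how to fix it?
Bug: Missing join condition: each novels row is matched to all authors rows instead of just its own

Fix: Add ON c.author_id = p.id to the JOIN

Corrected query:
SELECT c.id, p.name, c.sales FROM authors p JOIN novels c ON c.author_id = p.id

Result:
id | name    | sales
---+---------+------
1  | Le Guin | 15254
2  | Atwood  | 79332
3  | Atwood  | 34540
4  | Atwood  | 9912 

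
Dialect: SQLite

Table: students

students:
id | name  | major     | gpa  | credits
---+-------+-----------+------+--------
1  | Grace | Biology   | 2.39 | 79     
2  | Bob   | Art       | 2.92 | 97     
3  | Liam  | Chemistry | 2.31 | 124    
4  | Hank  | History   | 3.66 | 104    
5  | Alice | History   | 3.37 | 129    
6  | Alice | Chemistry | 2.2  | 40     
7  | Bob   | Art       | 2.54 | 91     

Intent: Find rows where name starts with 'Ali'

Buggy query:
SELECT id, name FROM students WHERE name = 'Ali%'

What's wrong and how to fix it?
Bug: '=' compares the literal string including the % character; pattern matching needs LIKE

Fix: Use LIKE for wildcard pattern matching

Corrected query:
SELECT id, name FROM students WHERE name LIKE 'Ali%'

Result:
id | name 
---+------
5  | Alice
6  | Alice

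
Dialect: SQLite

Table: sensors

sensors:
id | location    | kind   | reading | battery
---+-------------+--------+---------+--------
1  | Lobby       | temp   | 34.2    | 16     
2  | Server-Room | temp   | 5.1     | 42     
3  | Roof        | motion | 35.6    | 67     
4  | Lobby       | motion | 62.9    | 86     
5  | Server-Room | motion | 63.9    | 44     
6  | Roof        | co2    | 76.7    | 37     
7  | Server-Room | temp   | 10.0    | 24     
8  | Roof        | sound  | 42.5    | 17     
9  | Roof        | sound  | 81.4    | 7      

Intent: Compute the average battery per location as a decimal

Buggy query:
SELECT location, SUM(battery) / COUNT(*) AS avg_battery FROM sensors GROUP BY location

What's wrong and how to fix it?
Bug: Both operands are integers, so '/' performs integer division and truncates

Fix: Multiply by 1.0 (or CAST to REAL) to force floating-point division

Corrected query:
SELECT location, SUM(battery) * 1.0 / COUNT(*) AS avg_battery FROM sensors GROUP BY location

Result:
location    | avg_battery
------------+------------
Lobby       | 51         
Roof        | 32         
Server-Room | 36.666667  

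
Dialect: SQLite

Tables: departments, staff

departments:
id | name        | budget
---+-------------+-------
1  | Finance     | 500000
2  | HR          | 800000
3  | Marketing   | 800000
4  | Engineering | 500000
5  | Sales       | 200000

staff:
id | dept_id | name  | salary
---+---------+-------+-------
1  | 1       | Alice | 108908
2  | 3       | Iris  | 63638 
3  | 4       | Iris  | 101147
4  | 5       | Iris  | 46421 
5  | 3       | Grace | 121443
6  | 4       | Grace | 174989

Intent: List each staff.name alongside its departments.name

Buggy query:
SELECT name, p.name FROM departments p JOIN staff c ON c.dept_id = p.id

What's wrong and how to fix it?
Bug: 'name' exists in both joined tables, so the database can't tell which one is meant

Fix: Qualify the column with its table alias (c.name)

Corrected query:
SELECT c.name, p.name FROM departments p JOIN staff c ON c.dept_id = p.id

Result:
name  | name       
------+------------
Alice | Finance    
Iris  | Marketing  
Iris  | Engineering
Iris  | Sales      
Grace | Marketing  
Grace | Engineering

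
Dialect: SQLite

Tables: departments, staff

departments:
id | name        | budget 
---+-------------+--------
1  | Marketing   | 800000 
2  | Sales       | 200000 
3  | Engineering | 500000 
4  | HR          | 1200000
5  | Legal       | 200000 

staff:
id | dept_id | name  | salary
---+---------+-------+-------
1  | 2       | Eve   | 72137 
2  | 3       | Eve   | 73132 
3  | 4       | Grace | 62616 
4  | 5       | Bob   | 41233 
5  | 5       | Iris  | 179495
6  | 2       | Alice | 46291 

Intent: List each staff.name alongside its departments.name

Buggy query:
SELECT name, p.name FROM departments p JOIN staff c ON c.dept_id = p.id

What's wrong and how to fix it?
Bug: Both tables have a 'name' column; the unqualified reference is ambiguous

Fix: Qualify the column with its table alias (c.name)

Corrected query:
SELECT c.name, p.name FROM departments p JOIN staff c ON c.dept_id = p.id

Result:
name  | name       
------+------------
Eve   | Sales      
Eve   | Engineering
Grace | HR         
Bob   | Legal      
Iris  | Legal      
Alice | Sales      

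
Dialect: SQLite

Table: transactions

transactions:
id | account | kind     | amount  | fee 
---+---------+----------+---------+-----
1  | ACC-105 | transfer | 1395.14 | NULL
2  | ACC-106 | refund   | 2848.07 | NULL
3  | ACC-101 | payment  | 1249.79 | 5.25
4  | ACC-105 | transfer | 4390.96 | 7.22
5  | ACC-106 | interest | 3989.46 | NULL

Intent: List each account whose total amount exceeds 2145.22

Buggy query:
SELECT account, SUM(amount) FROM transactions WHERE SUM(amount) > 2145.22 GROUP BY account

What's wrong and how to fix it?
Bug: WHERE runs before GROUP BY, so aggregates aren't available there

Fix: Move the aggregate condition to a HAVING clause

Corrected query:
SELECT account, SUM(amount) FROM transactions GROUP BY account HAVING SUM(amount) > 2145.22

Result:
account | SUM(amount)
--------+------------
ACC-105 | 5786.1     
ACC-106 | 6837.53    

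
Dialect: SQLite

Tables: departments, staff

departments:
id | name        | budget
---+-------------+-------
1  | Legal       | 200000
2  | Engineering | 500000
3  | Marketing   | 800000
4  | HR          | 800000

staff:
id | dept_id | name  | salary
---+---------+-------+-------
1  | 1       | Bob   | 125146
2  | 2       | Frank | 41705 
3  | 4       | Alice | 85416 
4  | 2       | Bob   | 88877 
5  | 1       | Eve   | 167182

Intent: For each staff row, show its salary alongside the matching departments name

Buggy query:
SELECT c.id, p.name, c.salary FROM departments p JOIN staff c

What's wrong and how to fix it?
Bug: Missing join condition: each staff row is matched to all departments rows instead of just its own

Fix: Add ON c.dept_id = p.id to the JOIN

Corrected query:
SELECT c.id, p.name, c.salary FROM departments p JOIN staff c ON c.dept_id = p.id

Result:
id | name        | salary
---+-------------+-------
1  | Legal       | 125146
2  | Engineering | 41705 
3  | HR          | 85416 
4  | Engineering | 88877 
5  | Legal       | 167182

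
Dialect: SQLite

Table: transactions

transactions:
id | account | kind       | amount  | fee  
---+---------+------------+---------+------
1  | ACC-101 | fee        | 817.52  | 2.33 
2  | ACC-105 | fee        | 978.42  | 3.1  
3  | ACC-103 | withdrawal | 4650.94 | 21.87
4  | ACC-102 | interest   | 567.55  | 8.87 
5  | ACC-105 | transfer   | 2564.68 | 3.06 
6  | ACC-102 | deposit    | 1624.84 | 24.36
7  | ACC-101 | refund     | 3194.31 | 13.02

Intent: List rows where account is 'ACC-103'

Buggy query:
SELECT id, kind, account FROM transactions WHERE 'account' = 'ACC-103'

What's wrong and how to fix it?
Bug: Single quotes denote string literals in SQL; the column name is being compared as a constant string

Fix: Remove the quotes around the column name (or use double quotes for an identifier)

Corrected query:
SELECT id, kind, account FROM transactions WHERE account = 'ACC-103'

Result:
id | kind       | account
---+------------+--------
3  | withdrawal | ACC-103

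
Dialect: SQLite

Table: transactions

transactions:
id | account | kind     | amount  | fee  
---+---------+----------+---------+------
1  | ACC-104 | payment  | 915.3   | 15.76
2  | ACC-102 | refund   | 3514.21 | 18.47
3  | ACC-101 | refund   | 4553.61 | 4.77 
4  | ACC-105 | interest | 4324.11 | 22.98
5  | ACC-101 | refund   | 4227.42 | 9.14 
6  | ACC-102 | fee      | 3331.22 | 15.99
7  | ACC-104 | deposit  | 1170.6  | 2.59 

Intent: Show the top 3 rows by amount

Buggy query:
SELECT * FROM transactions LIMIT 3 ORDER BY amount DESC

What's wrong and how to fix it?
Bug: LIMIT must come after ORDER BY

Fix: Sort with ORDER BY, then apply LIMIT

Corrected query:
SELECT * FROM transactions ORDER BY amount DESC LIMIT 3

Result:
id | account | kind     | amount  | fee  
---+---------+----------+---------+------
3  | ACC-101 | refund   | 4553.61 | 4.77 
4  | ACC-105 | interest | 4324.11 | 22.98
5  | ACC-101 | refund   | 4227.42 | 9.14 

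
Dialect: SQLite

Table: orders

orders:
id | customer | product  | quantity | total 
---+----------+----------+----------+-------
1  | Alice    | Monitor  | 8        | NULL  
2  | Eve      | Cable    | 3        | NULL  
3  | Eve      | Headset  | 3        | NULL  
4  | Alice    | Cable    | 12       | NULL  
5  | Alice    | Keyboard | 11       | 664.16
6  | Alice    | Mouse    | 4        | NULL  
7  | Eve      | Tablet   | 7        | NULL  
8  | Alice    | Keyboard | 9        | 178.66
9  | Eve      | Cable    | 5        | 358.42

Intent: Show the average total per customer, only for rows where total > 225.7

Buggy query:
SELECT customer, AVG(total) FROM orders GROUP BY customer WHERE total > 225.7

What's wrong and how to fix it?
Bug: WHERE cannot follow GROUP BY

Fix: Place WHERE between FROM and GROUP BY

Corrected query:
SELECT customer, AVG(total) FROM orders WHERE total > 225.7 GROUP BY customer

Result:
customer | AVG(total)
---------+-----------
Alice    | 664.16    
Eve      | 358.42    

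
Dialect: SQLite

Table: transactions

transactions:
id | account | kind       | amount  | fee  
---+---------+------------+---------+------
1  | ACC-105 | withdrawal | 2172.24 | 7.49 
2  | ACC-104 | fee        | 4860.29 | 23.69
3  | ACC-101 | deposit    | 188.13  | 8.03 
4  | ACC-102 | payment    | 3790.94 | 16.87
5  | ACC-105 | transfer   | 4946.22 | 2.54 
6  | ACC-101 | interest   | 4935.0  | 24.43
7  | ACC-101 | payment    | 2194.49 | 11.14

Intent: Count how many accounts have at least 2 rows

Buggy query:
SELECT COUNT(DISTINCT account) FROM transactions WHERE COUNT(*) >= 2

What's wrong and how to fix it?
Bug: COUNT(*) cannot appear in WHERE; the per-group count doesn't exist yet

Fix: Use a subquery that GROUPs and filters with HAVING, then count its rows

Corrected query:
SELECT COUNT(*) FROM (SELECT account FROM transactions GROUP BY account HAVING COUNT(*) >= 2)

Result:
COUNT(*)
--------
2       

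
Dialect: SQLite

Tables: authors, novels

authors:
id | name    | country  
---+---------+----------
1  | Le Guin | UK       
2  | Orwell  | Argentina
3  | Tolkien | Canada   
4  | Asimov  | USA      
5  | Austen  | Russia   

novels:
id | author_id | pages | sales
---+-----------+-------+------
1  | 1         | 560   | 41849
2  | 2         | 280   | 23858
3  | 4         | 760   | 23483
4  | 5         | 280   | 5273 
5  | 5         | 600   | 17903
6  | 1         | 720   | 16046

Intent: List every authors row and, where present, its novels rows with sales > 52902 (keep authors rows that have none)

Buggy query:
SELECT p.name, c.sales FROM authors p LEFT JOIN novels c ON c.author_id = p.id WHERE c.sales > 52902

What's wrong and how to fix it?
Bug: Filtering c.sales in WHERE discards the NULL rows produced by LEFT JOIN, turning it into an inner join

Fix: Move the right-table condition into the ON clause so unmatched parents are kept

Corrected query:
SELECT p.name, c.sales FROM authors p LEFT JOIN novels c ON c.author_id = p.id AND c.sales > 52902

Result:
name    | sales
--------+------
Le Guin | NULL 
Orwell  | NULL 
Tolkien | NULL 
Asimov  | NULL 
Austen  | NULL 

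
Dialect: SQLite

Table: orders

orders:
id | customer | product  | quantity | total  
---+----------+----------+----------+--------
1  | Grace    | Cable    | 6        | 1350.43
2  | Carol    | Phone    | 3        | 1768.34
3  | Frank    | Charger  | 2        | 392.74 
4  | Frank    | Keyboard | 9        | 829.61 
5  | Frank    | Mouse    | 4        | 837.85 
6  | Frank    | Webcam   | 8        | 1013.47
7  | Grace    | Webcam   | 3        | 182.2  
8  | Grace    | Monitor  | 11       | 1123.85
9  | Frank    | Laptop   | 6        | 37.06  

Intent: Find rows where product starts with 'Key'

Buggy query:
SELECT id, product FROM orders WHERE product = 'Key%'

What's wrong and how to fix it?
Bug: '=' compares the literal string including the % character; pattern matching needs LIKE

Fix: Use LIKE for wildcard pattern matching

Corrected query:
SELECT id, product FROM orders WHERE product LIKE 'Key%'

Result:
id | product 
---+---------
4  | Keyboard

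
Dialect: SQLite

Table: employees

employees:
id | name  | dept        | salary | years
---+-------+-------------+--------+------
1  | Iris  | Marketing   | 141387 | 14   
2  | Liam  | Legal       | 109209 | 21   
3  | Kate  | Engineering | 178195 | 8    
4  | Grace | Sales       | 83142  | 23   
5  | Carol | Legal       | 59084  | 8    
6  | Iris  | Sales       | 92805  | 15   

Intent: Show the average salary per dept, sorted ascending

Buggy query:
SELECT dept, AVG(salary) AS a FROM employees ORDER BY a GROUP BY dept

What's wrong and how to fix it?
Bug: GROUP BY must precede ORDER BY

Fix: Reorder: SELECT … FROM … GROUP BY … ORDER BY …

Corrected query:
SELECT dept, AVG(salary) AS a FROM employees GROUP BY dept ORDER BY a

Result:
dept        | a      
------------+--------
Legal       | 84146.5
Sales       | 87973.5
Marketing   | 141387 
Engineering | 178195 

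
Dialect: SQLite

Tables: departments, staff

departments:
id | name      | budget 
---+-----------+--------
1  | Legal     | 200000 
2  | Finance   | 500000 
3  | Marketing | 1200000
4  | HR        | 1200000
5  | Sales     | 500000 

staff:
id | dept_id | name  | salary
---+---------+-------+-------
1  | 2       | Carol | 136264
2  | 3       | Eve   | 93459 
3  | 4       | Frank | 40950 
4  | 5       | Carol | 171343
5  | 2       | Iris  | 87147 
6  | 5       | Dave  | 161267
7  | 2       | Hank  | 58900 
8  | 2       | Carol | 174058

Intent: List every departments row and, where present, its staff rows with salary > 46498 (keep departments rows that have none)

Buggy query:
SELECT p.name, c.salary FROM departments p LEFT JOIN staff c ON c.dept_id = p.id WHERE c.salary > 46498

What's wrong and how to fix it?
Bug: A WHERE condition on the right-hand table after LEFT JOIN drops unmatched parents

Fix: Put 'c.salary > 46498' in the JOIN's ON clause instead of WHERE

Corrected query:
SELECT p.name, c.salary FROM departments p LEFT JOIN staff c ON c.dept_id = p.id AND c.salary > 46498

Result:
name      | salary
----------+-------
Legal     | NULL  
Finance   | 58900 
Finance   | 87147 
Finance   | 136264
Finance   | 174058
Marketing | 93459 
HR        | NULL  
Sales     | 161267
Sales     | 171343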